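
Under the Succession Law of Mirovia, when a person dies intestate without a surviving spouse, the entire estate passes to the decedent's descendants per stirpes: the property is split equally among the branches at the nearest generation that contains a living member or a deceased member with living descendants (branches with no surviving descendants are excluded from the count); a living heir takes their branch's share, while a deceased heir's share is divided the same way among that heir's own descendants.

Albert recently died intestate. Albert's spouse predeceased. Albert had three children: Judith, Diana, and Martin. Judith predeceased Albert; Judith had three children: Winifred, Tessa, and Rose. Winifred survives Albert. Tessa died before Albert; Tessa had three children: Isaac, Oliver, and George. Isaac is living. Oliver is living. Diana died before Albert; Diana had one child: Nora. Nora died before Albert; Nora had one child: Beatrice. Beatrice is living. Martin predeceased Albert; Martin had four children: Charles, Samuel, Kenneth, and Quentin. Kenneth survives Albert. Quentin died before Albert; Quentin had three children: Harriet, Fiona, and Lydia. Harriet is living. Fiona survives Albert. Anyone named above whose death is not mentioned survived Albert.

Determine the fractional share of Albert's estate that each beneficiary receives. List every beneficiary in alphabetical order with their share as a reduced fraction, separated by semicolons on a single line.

Beatrice 1/3; Charles 1/12; Fiona 1/36; George 1/27; Harriet 1/36; Isaac 1/27; Kenneth 1/12; Lydia 1/36; Oliver 1/27; Rose 1/9; Samuel 1/12; Winifred 1/9

There is no surviving spouse, so the entire estate passes to Albert's descendants per stirpes.
The estate is divided into 3 equal shares of 1/3 among Judith, Diana, Martin.
Judith predeceased; the 1/3 allotted to Judith's branch passes to Judith's issue by representation.
The 1/3 is divided into 3 equal shares of 1/9 among Winifred, Tessa, Rose.
Winifred is living and takes 1/9.
Tessa predeceased; the 1/9 allotted to Tessa's branch passes to Tessa's issue by representation.
The 1/9 is divided into 3 equal shares of 1/27 among Isaac, Oliver, George.
Isaac is living and takes 1/27.
Oliver is living and takes 1/27.
George is living and takes 1/27.
Rose is living and takes 1/9.
Diana predeceased; the 1/3 allotted to Diana's branch passes to Diana's issue by representation.
Nora's line is the sole branch at this level, so the full 1/3 passes to Nora's issue by representation.
Beatrice is the sole taker at this level and receives the full 1/3.
Martin predeceased; the 1/3 allotted to Martin's branch passes to Martin's issue by representation.
The 1/3 is divided into 4 equal shares of 1/12 among Charles, Samuel, Kenneth, Quentin.
Charles is living and takes 1/12.
Samuel is living and takes 1/12.
Kenneth is living and takes 1/12.
Quentin predeceased; the 1/12 allotted to Quentin's branch passes to Quentin's issue by representation.
The 1/12 is divided into 3 equal shares of 1/36 among Harriet, Fiona, Lydia.
Harriet is living and takes 1/36.
Fiona is living and takes 1/36.
Lydia is living and takes 1/36.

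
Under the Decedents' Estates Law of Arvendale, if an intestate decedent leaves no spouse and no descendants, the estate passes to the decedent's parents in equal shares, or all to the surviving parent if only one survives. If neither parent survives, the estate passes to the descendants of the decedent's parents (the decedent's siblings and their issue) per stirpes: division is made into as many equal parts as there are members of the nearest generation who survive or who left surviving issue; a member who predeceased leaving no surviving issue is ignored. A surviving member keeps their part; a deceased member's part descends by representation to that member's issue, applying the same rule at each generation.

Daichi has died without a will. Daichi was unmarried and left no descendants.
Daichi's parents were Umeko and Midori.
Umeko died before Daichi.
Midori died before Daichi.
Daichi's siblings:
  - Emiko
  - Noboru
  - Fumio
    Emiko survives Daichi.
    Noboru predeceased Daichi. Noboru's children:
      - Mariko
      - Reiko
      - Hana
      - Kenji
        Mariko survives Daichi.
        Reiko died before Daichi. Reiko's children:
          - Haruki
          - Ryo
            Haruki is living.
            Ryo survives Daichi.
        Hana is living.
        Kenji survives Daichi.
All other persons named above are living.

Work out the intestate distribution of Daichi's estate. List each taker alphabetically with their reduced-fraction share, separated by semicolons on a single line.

Neither parent survives and there are no descendants, so the estate passes to Daichi's siblings and their issue per stirpes.
The estate is divided into 3 equal shares of 1/3 among Emiko, Noboru, Fumio.
Emiko is living and takes 1/3.
Noboru predeceased; the 1/3 allotted to Noboru's branch passes to Noboru's issue by representation.
The 1/3 is divided into 4 equal shares of 1/12 among Mariko, Reiko, Hana, Kenji.
Mariko is living and takes 1/12.
Reiko predeceased; the 1/12 allotted to Reiko's branch passes to Reiko's issue by representation.
The 1/12 is divided into 2 equal shares of 1/24 among Haruki, Ryo.
Haruki is living and takes 1/24.
Ryo is living and takes 1/24.
Hana is living and takes 1/12.
Kenji is living and takes 1/12.
Fumio is living and takes 1/3.

Emiko 1/3; Fumio 1/3; Hana 1/12; Haruki 1/24; Kenji 1/12; Mariko 1/12; Ryo 1/24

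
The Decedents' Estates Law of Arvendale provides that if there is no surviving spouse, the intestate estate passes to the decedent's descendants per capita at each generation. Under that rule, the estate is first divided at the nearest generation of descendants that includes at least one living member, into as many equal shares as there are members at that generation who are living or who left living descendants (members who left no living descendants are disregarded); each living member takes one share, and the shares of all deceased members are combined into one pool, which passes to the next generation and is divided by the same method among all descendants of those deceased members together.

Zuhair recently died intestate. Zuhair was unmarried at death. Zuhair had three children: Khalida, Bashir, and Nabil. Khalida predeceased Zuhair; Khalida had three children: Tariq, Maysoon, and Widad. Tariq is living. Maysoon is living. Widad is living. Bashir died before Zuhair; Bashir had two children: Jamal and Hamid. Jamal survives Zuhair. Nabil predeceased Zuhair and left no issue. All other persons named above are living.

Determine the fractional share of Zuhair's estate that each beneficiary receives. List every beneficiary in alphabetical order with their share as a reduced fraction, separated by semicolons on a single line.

Hamid 1/5; Jamal 1/5; Maysoon 1/5; Tariq 1/5; Widad 1/5

There is no surviving spouse, so the entire estate passes to Zuhair's descendants per capita at each generation.
No one at generation 1 (Khalida, Bashir) is living; moving to the next generation.
At generation 2 (Tariq, Maysoon, Widad, Jamal, Hamid) there are 5 shares of (1)/5 = 1/5 each.
Living: Tariq, Maysoon, Widad, Jamal, and Hamid — each takes 1/5.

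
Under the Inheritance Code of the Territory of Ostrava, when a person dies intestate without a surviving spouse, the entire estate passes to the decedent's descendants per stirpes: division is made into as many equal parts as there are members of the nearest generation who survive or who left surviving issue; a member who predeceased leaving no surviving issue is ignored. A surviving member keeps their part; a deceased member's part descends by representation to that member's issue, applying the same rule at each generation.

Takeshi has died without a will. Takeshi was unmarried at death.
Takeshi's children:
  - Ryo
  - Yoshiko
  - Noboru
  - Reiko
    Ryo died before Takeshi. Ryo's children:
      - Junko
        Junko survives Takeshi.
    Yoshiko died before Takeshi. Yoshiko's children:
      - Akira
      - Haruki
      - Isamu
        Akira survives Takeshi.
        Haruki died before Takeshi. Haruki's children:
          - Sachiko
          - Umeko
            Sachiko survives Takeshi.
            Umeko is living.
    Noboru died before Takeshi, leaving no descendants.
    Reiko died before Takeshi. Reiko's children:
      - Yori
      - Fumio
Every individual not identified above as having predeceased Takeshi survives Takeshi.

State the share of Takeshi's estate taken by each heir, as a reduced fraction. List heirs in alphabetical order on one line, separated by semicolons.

There is no surviving spouse, so the entire estate passes to Takeshi's descendants per stirpes.
Noboru left no surviving issue, so that branch lapses and is disregarded.
The estate is divided into 3 equal shares of 1/3 among Ryo, Yoshiko, Reiko.
Ryo predeceased; the 1/3 allotted to Ryo's branch passes to Ryo's issue by representation.
Junko is the sole taker at this level and receives the full 1/3.
Yoshiko predeceased; the 1/3 allotted to Yoshiko's branch passes to Yoshiko's issue by representation.
The 1/3 is divided into 3 equal shares of 1/9 among Akira, Haruki, Isamu.
Akira is living and takes 1/9.
Haruki predeceased; the 1/9 allotted to Haruki's branch passes to Haruki's issue by representation.
The 1/9 is divided into 2 equal shares of 1/18 among Sachiko, Umeko.
Sachiko is living and takes 1/18.
Umeko is living and takes 1/18.
Isamu is living and takes 1/9.
Reiko predeceased; the 1/3 allotted to Reiko's branch passes to Reiko's issue by representation.
The 1/3 is divided into 2 equal shares of 1/6 among Yori, Fumio.
Yori is living and takes 1/6.
Fumio is living and takes 1/6.

Akira 1/9; Fumio 1/6; Isamu 1/9; Junko 1/3; Sachiko 1/18; Umeko 1/18; Yori 1/6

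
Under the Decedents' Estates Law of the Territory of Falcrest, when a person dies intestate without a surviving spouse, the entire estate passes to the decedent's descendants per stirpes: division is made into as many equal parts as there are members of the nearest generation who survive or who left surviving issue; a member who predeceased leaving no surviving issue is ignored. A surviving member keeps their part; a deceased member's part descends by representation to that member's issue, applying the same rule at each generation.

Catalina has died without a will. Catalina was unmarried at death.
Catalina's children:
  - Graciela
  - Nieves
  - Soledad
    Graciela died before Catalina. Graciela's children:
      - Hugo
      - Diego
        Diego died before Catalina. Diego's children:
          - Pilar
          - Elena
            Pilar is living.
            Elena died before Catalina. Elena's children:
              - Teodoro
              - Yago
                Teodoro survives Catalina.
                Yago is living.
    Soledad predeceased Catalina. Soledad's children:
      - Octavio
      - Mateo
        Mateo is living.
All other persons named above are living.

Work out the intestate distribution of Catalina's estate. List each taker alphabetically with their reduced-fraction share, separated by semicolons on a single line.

Hugo 1/6; Mateo 1/6; Nieves 1/3; Octavio 1/6; Pilar 1/12; Teodoro 1/24; Yago 1/24

There is no surviving spouse, so the entire estate passes to Catalina's descendants per stirpes.
The estate is divided into 3 equal shares of 1/3 among Graciela, Nieves, Soledad.
Graciela predeceased; the 1/3 allotted to Graciela's branch passes to Graciela's issue by representation.
The 1/3 is divided into 2 equal shares of 1/6 among Hugo, Diego.
Hugo is living and takes 1/6.
Diego predeceased; the 1/6 allotted to Diego's branch passes to Diego's issue by representation.
The 1/6 is divided into 2 equal shares of 1/12 among Pilar, Elena.
Pilar is living and takes 1/12.
Elena predeceased; the 1/12 allotted to Elena's branch passes to Elena's issue by representation.
The 1/12 is divided into 2 equal shares of 1/24 among Teodoro, Yago.
Teodoro is living and takes 1/24.
Yago is living and takes 1/24.
Nieves is living and takes 1/3.
Soledad predeceased; the 1/3 allotted to Soledad's branch passes to Soledad's issue by representation.
The 1/3 is divided into 2 equal shares of 1/6 among Octavio, Mateo.
Octavio is living and takes 1/6.
Mateo is living and takes 1/6.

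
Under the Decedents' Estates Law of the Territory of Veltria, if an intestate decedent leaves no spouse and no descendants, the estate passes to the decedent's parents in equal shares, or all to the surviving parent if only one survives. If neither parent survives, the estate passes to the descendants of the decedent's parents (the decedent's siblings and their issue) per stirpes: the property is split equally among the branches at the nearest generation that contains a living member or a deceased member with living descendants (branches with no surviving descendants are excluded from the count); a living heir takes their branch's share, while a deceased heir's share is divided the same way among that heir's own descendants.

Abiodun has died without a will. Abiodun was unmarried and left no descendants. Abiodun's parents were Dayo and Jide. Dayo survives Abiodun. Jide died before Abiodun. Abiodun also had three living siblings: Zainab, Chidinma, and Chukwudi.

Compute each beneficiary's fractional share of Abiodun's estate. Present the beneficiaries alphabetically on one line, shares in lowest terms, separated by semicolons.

Dayo 1

Only one parent, Dayo, survives, so Dayo takes the entire estate. The siblings take nothing because a surviving parent has priority.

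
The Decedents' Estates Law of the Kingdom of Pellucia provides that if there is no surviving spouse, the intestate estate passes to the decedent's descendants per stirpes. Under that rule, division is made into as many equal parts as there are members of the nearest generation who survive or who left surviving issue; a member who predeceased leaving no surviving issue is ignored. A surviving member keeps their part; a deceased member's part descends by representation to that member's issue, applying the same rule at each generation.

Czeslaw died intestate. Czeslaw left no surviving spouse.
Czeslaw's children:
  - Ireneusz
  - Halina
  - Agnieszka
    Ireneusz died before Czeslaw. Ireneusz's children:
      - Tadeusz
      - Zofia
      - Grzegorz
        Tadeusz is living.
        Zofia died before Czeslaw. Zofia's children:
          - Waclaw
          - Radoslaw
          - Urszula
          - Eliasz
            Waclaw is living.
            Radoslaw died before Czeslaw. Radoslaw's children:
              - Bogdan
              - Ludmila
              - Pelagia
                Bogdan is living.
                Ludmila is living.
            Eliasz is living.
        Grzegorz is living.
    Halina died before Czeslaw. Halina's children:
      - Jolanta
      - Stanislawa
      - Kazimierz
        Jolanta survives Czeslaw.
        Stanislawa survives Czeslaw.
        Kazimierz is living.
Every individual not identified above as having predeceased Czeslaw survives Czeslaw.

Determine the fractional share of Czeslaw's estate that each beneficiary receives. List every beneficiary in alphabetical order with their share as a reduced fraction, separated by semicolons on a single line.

There is no surviving spouse, so the entire estate passes to Czeslaw's descendants per stirpes.
The estate is divided into 3 equal shares of 1/3 among Ireneusz, Halina, Agnieszka.
Ireneusz predeceased; the 1/3 allotted to Ireneusz's branch passes to Ireneusz's issue by representation.
The 1/3 is divided into 3 equal shares of 1/9 among Tadeusz, Zofia, Grzegorz.
Tadeusz is living and takes 1/9.
Zofia predeceased; the 1/9 allotted to Zofia's branch passes to Zofia's issue by representation.
The 1/9 is divided into 4 equal shares of 1/36 among Waclaw, Radoslaw, Urszula, Eliasz.
Waclaw is living and takes 1/36.
Radoslaw predeceased; the 1/36 allotted to Radoslaw's branch passes to Radoslaw's issue by representation.
The 1/36 is divided into 3 equal shares of 1/108 among Bogdan, Ludmila, Pelagia.
Bogdan is living and takes 1/108.
Ludmila is living and takes 1/108.
Pelagia is living and takes 1/108.
Urszula is living and takes 1/36.
Eliasz is living and takes 1/36.
Grzegorz is living and takes 1/9.
Halina predeceased; the 1/3 allotted to Halina's branch passes to Halina's issue by representation.
The 1/3 is divided into 3 equal shares of 1/9 among Jolanta, Stanislawa, Kazimierz.
Jolanta is living and takes 1/9.
Stanislawa is living and takes 1/9.
Kazimierz is living and takes 1/9.
Agnieszka is living and takes 1/3.

Agnieszka 1/3; Bogdan 1/108; Eliasz 1/36; Grzegorz 1/9; Jolanta 1/9; Kazimierz 1/9; Ludmila 1/108; Pelagia 1/108; Stanislawa 1/9; Tadeusz 1/9; Urszula 1/36; Waclaw 1/36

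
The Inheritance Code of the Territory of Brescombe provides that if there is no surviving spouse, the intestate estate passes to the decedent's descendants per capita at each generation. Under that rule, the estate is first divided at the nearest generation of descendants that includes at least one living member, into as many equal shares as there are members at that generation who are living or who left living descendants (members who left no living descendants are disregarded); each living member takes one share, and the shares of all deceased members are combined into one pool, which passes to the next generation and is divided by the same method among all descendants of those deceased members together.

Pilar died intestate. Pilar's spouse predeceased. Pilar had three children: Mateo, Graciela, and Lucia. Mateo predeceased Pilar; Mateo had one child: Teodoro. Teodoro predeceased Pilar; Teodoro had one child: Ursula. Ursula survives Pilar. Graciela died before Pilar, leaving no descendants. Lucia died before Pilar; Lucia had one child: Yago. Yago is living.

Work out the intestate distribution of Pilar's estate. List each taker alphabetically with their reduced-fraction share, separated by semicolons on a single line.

Ursula 1/2; Yago 1/2

There is no surviving spouse, so the entire estate passes to Pilar's descendants per capita at each generation.
No one at generation 1 (Mateo, Lucia) is living; moving to the next generation.
At generation 2 (Teodoro, Yago) there are 2 shares of (1)/2 = 1/2 each.
Living: Yago — each takes 1/2.
Deceased: Teodoro. That 1/2 share is carried to generation 3.
At generation 3 (Ursula) there are 1 shares of (1/2)/1 = 1/2 each.
Living: Ursula — each takes 1/2.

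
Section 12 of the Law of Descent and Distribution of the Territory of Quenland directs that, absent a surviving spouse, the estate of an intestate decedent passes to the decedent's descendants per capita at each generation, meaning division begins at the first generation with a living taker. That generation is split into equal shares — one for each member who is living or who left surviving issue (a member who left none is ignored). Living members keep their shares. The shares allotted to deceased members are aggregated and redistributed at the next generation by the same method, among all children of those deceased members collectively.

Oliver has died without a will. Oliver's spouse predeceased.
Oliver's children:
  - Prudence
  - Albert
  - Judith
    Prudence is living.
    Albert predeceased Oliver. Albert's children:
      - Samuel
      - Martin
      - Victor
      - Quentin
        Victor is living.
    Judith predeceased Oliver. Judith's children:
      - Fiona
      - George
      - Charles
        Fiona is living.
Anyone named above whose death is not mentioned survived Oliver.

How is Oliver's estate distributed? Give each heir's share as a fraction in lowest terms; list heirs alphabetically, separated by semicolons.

Charles 2/21; Fiona 2/21; George 2/21; Martin 2/21; Prudence 1/3; Quentin 2/21; Samuel 2/21; Victor 2/21

There is no surviving spouse, so the entire estate passes to Oliver's descendants per capita at each generation.
At generation 1 (Prudence, Albert, Judith) there are 3 shares of (1)/3 = 1/3 each.
Living: Prudence — each takes 1/3.
Deceased: Albert and Judith. Their combined 2/3 is pooled and carried to generation 2.
At generation 2 (Samuel, Martin, Victor, Quentin, Fiona, George, Charles) there are 7 shares of (2/3)/7 = 2/21 each.
Living: Samuel, Martin, Victor, Quentin, Fiona, George, and Charles — each takes 2/21.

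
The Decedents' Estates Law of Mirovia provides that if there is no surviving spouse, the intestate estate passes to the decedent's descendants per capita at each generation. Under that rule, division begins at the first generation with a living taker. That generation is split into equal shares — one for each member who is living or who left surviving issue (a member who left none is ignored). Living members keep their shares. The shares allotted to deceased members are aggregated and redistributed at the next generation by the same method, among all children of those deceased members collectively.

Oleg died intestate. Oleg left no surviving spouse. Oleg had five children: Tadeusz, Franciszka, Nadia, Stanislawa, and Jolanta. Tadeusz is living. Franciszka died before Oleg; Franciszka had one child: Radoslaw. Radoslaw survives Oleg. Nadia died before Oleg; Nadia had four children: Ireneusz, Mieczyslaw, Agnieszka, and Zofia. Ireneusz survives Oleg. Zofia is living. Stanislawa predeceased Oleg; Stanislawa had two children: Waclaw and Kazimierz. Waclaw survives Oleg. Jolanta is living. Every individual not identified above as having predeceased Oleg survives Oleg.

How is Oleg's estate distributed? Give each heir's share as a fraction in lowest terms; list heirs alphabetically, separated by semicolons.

There is no surviving spouse, so the entire estate passes to Oleg's descendants per capita at each generation.
At generation 1 (Tadeusz, Franciszka, Nadia, Stanislawa, Jolanta) there are 5 shares of (1)/5 = 1/5 each.
Living: Tadeusz and Jolanta — each takes 1/5.
Deceased: Franciszka, Nadia, and Stanislawa. Their combined 3/5 is pooled and carried to generation 2.
At generation 2 (Radoslaw, Ireneusz, Mieczyslaw, Agnieszka, Zofia, Waclaw, Kazimierz) there are 7 shares of (3/5)/7 = 3/35 each.
Living: Radoslaw, Ireneusz, Mieczyslaw, Agnieszka, Zofia, Waclaw, and Kazimierz — each takes 3/35.

Agnieszka 3/35; Ireneusz 3/35; Jolanta 1/5; Kazimierz 3/35; Mieczyslaw 3/35; Radoslaw 3/35; Tadeusz 1/5; Waclaw 3/35; Zofia 3/35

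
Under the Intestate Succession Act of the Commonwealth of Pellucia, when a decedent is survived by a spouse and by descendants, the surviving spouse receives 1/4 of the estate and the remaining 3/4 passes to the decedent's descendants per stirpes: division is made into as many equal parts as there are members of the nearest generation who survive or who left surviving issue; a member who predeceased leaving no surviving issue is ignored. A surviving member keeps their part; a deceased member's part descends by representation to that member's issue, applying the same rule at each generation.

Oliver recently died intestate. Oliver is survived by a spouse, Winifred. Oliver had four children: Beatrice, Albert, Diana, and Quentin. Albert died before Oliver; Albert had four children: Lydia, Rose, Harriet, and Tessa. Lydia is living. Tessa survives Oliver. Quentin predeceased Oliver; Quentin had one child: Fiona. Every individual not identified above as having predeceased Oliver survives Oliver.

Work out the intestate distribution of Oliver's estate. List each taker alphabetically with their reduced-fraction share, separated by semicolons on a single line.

Beatrice 3/16; Diana 3/16; Fiona 3/16; Harriet 3/64; Lydia 3/64; Rose 3/64; Tessa 3/64; Winifred 1/4

Winifred, as surviving spouse, takes 1/4.
The remaining 3/4 passes to Oliver's descendants per stirpes.
The 3/4 is divided into 4 equal shares of 3/16 among Beatrice, Albert, Diana, Quentin.
Beatrice is living and takes 3/16.
Albert predeceased; the 3/16 allotted to Albert's branch passes to Albert's issue by representation.
The 3/16 is divided into 4 equal shares of 3/64 among Lydia, Rose, Harriet, Tessa.
Lydia is living and takes 3/64.
Rose is living and takes 3/64.
Harriet is living and takes 3/64.
Tessa is living and takes 3/64.
Diana is living and takes 3/16.
Quentin predeceased; the 3/16 allotted to Quentin's branch passes to Quentin's issue by representation.
Fiona is the sole taker at this level and receives the full 3/16.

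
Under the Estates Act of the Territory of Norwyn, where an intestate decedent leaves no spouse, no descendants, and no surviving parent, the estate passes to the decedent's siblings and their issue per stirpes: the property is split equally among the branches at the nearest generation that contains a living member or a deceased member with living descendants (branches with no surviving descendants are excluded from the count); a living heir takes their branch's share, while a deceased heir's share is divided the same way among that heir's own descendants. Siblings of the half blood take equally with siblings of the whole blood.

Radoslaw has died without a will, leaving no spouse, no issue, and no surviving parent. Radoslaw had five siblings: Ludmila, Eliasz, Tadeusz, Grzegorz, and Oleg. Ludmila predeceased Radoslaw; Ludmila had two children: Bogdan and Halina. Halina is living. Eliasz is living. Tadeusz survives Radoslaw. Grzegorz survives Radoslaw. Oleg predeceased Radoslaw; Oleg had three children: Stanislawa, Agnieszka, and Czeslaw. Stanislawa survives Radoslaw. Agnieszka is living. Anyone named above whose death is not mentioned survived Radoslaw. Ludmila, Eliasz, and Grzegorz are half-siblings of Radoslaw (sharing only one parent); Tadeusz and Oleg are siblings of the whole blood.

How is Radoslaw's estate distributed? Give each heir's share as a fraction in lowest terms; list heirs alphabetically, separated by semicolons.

Agnieszka 1/15; Bogdan 1/10; Czeslaw 1/15; Eliasz 1/5; Grzegorz 1/5; Halina 1/10; Stanislawa 1/15; Tadeusz 1/5

No spouse, descendants, or parent survives, so the estate passes to Radoslaw's siblings per stirpes.
Half-blood and whole-blood siblings take equally under the stated rule.
The estate is divided into 5 equal shares of 1/5 among Ludmila, Eliasz, Tadeusz, Grzegorz, Oleg.
Ludmila predeceased; the 1/5 allotted to Ludmila's branch passes to Ludmila's issue by representation.
The 1/5 is divided into 2 equal shares of 1/10 among Bogdan, Halina.
Bogdan is living and takes 1/10.
Halina is living and takes 1/10.
Eliasz is living and takes 1/5.
Tadeusz is living and takes 1/5.
Grzegorz is living and takes 1/5.
Oleg predeceased; the 1/5 allotted to Oleg's branch passes to Oleg's issue by representation.
The 1/5 is divided into 3 equal shares of 1/15 among Stanislawa, Agnieszka, Czeslaw.
Stanislawa is living and takes 1/15.
Agnieszka is living and takes 1/15.
Czeslaw is living and takes 1/15.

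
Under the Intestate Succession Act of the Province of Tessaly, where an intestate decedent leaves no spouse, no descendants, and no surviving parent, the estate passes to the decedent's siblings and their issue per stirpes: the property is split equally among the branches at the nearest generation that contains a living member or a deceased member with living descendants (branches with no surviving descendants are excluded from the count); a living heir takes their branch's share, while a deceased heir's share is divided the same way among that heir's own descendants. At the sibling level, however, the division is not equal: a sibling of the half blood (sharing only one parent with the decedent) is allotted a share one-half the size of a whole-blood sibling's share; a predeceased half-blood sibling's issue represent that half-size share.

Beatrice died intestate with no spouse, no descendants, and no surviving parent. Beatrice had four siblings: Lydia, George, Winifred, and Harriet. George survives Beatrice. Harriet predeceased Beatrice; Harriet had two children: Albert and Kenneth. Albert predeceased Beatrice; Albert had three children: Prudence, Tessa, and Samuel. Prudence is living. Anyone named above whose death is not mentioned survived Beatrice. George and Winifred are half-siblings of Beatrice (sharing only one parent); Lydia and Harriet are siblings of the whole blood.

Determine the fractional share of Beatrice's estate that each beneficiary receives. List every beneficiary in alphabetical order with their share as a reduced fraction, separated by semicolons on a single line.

No spouse, descendants, or parent survives, so the estate passes to Beatrice's siblings per stirpes.
Half-blood siblings count for one-half the weight of whole-blood siblings at the initial division.
Dividing 1 in proportion to weights (total weight 3): Lydia (weight 1) → 1/3; George (weight 1/2) → 1/6; Winifred (weight 1/2) → 1/6; Harriet (weight 1) → 1/3.
Lydia is living and takes 1/3.
George is living and takes 1/6.
Winifred is living and takes 1/6.
Harriet predeceased; the 1/3 allotted to Harriet's branch passes to Harriet's issue by representation.
The 1/3 is divided into 2 equal shares of 1/6 among Albert, Kenneth.
Albert predeceased; the 1/6 allotted to Albert's branch passes to Albert's issue by representation.
The 1/6 is divided into 3 equal shares of 1/18 among Prudence, Tessa, Samuel.
Prudence is living and takes 1/18.
Tessa is living and takes 1/18.
Samuel is living and takes 1/18.
Kenneth is living and takes 1/6.

George 1/6; Kenneth 1/6; Lydia 1/3; Prudence 1/18; Samuel 1/18; Tessa 1/18; Winifred 1/6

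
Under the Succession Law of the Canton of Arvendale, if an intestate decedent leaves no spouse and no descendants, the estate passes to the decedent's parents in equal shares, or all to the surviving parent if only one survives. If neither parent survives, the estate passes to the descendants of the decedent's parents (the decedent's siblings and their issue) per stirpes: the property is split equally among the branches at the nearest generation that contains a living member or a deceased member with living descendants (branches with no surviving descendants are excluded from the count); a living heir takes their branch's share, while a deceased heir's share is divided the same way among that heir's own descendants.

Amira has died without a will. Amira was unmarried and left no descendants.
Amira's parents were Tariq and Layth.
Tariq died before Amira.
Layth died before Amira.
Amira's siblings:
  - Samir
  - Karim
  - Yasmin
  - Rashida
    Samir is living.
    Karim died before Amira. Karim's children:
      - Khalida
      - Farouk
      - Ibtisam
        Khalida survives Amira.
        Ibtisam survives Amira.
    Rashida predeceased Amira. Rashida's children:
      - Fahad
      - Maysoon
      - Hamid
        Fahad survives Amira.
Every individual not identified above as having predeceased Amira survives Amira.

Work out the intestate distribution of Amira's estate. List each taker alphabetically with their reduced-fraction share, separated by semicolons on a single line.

Fahad 1/12; Farouk 1/12; Hamid 1/12; Ibtisam 1/12; Khalida 1/12; Maysoon 1/12; Samir 1/4; Yasmin 1/4

Neither parent survives and there are no descendants, so the estate passes to Amira's siblings and their issue per stirpes.
The estate is divided into 4 equal shares of 1/4 among Samir, Karim, Yasmin, Rashida.
Samir is living and takes 1/4.
Karim predeceased; the 1/4 allotted to Karim's branch passes to Karim's issue by representation.
The 1/4 is divided into 3 equal shares of 1/12 among Khalida, Farouk, Ibtisam.
Khalida is living and takes 1/12.
Farouk is living and takes 1/12.
Ibtisam is living and takes 1/12.
Yasmin is living and takes 1/4.
Rashida predeceased; the 1/4 allotted to Rashida's branch passes to Rashida's issue by representation.
The 1/4 is divided into 3 equal shares of 1/12 among Fahad, Maysoon, Hamid.
Fahad is living and takes 1/12.
Maysoon is living and takes 1/12.
Hamid is living and takes 1/12.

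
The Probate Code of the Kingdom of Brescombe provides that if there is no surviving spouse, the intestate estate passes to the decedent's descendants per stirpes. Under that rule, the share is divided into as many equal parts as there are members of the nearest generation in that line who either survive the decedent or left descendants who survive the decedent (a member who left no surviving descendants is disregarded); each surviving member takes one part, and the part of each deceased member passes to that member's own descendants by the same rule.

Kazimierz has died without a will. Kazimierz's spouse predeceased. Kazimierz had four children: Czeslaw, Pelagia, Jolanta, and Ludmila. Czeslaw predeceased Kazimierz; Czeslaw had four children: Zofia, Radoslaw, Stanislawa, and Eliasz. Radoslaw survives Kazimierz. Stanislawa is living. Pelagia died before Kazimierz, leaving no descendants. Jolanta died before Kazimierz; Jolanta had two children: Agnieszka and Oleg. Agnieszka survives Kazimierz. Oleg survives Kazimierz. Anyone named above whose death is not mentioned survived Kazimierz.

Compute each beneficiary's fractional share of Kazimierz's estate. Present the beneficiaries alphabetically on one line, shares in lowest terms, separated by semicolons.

There is no surviving spouse, so the entire estate passes to Kazimierz's descendants per stirpes.
Pelagia left no surviving issue, so that branch lapses and is disregarded.
The estate is divided into 3 equal shares of 1/3 among Czeslaw, Jolanta, Ludmila.
Czeslaw predeceased; the 1/3 allotted to Czeslaw's branch passes to Czeslaw's issue by representation.
The 1/3 is divided into 4 equal shares of 1/12 among Zofia, Radoslaw, Stanislawa, Eliasz.
Zofia is living and takes 1/12.
Radoslaw is living and takes 1/12.
Stanislawa is living and takes 1/12.
Eliasz is living and takes 1/12.
Jolanta predeceased; the 1/3 allotted to Jolanta's branch passes to Jolanta's issue by representation.
The 1/3 is divided into 2 equal shares of 1/6 among Agnieszka, Oleg.
Agnieszka is living and takes 1/6.
Oleg is living and takes 1/6.
Ludmila is living and takes 1/3.

Agnieszka 1/6; Eliasz 1/12; Ludmila 1/3; Oleg 1/6; Radoslaw 1/12; Stanislawa 1/12; Zofia 1/12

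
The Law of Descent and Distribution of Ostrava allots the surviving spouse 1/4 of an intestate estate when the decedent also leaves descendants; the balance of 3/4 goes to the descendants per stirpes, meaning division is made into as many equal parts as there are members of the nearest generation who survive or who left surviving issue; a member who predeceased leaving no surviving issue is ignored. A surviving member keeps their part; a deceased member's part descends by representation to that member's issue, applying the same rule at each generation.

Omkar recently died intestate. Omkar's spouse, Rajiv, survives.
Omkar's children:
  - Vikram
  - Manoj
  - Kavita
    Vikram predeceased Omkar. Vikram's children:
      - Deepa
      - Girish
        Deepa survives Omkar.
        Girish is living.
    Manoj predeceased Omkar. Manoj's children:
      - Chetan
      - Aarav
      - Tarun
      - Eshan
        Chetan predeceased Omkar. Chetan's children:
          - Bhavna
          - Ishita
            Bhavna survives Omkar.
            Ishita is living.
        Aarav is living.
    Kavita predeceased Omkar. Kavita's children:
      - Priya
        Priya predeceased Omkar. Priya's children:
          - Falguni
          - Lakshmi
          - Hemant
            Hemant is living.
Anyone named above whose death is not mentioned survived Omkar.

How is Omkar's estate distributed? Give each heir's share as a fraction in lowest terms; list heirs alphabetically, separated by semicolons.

Aarav 1/16; Bhavna 1/32; Deepa 1/8; Eshan 1/16; Falguni 1/12; Girish 1/8; Hemant 1/12; Ishita 1/32; Lakshmi 1/12; Rajiv 1/4; Tarun 1/16

Rajiv, as surviving spouse, takes 1/4.
The remaining 3/4 passes to Omkar's descendants per stirpes.
The 3/4 is divided into 3 equal shares of 1/4 among Vikram, Manoj, Kavita.
Vikram predeceased; the 1/4 allotted to Vikram's branch passes to Vikram's issue by representation.
The 1/4 is divided into 2 equal shares of 1/8 among Deepa, Girish.
Deepa is living and takes 1/8.
Girish is living and takes 1/8.
Manoj predeceased; the 1/4 allotted to Manoj's branch passes to Manoj's issue by representation.
The 1/4 is divided into 4 equal shares of 1/16 among Chetan, Aarav, Tarun, Eshan.
Chetan predeceased; the 1/16 allotted to Chetan's branch passes to Chetan's issue by representation.
The 1/16 is divided into 2 equal shares of 1/32 among Bhavna, Ishita.
Bhavna is living and takes 1/32.
Ishita is living and takes 1/32.
Aarav is living and takes 1/16.
Tarun is living and takes 1/16.
Eshan is living and takes 1/16.
Kavita predeceased; the 1/4 allotted to Kavita's branch passes to Kavita's issue by representation.
Priya's line is the sole branch at this level, so the full 1/4 passes to Priya's issue by representation.
The 1/4 is divided into 3 equal shares of 1/12 among Falguni, Lakshmi, Hemant.
Falguni is living and takes 1/12.
Lakshmi is living and takes 1/12.
Hemant is living and takes 1/12.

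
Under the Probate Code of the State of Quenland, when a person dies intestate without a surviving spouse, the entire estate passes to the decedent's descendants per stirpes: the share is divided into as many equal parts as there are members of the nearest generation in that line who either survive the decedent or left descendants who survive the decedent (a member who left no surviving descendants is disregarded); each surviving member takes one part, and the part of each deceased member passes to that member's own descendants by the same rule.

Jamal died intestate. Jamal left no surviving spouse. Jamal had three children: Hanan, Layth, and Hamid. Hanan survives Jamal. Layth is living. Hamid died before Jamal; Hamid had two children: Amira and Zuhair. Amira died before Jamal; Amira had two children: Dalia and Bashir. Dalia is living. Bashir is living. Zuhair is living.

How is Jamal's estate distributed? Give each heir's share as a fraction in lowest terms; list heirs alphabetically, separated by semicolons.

There is no surviving spouse, so the entire estate passes to Jamal's descendants per stirpes.
The estate is divided into 3 equal shares of 1/3 among Hanan, Layth, Hamid.
Hanan is living and takes 1/3.
Layth is living and takes 1/3.
Hamid predeceased; the 1/3 allotted to Hamid's branch passes to Hamid's issue by representation.
The 1/3 is divided into 2 equal shares of 1/6 among Amira, Zuhair.
Amira predeceased; the 1/6 allotted to Amira's branch passes to Amira's issue by representation.
The 1/6 is divided into 2 equal shares of 1/12 among Dalia, Bashir.
Dalia is living and takes 1/12.
Bashir is living and takes 1/12.
Zuhair is living and takes 1/6.

Bashir 1/12; Dalia 1/12; Hanan 1/3; Layth 1/3; Zuhair 1/6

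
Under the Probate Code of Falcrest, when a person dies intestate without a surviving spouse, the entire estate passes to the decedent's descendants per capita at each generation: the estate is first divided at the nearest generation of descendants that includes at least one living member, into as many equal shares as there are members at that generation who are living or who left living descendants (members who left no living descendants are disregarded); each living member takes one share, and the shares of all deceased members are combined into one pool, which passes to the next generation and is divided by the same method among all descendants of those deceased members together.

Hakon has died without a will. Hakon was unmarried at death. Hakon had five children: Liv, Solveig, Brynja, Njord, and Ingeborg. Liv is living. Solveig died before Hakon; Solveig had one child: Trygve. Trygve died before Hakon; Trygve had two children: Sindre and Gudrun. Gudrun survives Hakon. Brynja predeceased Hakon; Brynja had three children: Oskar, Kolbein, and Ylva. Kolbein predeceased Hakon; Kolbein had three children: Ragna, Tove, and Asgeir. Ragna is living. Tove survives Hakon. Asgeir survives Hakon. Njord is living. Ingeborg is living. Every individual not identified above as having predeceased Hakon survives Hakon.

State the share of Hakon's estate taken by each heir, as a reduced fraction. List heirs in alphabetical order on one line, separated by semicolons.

There is no surviving spouse, so the entire estate passes to Hakon's descendants per capita at each generation.
At generation 1 (Liv, Solveig, Brynja, Njord, Ingeborg) there are 5 shares of (1)/5 = 1/5 each.
Living: Liv, Njord, and Ingeborg — each takes 1/5.
Deceased: Solveig and Brynja. Their combined 2/5 is pooled and carried to generation 2.
At generation 2 (Trygve, Oskar, Kolbein, Ylva) there are 4 shares of (2/5)/4 = 1/10 each.
Living: Oskar and Ylva — each takes 1/10.
Deceased: Trygve and Kolbein. Their combined 1/5 is pooled and carried to generation 3.
At generation 3 (Sindre, Gudrun, Ragna, Tove, Asgeir) there are 5 shares of (1/5)/5 = 1/25 each.
Living: Sindre, Gudrun, Ragna, Tove, and Asgeir — each takes 1/25.

Asgeir 1/25; Gudrun 1/25; Ingeborg 1/5; Liv 1/5; Njord 1/5; Oskar 1/10; Ragna 1/25; Sindre 1/25; Tove 1/25; Ylva 1/10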